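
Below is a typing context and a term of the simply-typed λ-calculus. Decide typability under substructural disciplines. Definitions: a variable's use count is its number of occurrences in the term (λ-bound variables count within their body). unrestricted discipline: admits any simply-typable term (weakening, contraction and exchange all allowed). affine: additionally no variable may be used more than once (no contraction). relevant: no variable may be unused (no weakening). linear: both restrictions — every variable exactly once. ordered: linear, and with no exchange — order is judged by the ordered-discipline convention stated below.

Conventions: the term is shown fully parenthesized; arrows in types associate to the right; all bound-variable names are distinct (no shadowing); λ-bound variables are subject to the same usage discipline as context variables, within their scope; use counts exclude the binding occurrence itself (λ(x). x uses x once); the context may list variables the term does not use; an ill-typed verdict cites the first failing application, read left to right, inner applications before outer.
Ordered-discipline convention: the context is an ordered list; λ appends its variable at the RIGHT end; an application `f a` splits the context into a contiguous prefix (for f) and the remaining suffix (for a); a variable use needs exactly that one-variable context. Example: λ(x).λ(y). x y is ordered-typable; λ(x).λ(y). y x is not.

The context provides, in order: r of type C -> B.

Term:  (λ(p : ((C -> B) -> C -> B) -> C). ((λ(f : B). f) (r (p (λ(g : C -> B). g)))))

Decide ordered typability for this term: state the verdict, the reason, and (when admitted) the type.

yes — single-use (r, p, f, g), ordered derivation ok; term : (((C -> B) -> C -> B) -> C) -> B
counts: r=1, p (bound)=1, f (bound)=1, g (bound)=1
order of uses: f, r, p, g
typing: the term checks, with type (((C -> B) -> C -> B) -> C) -> B
all disciplines: ordered ✓, linear ✓, affine ✓, relevant ✓, unrestricted ✓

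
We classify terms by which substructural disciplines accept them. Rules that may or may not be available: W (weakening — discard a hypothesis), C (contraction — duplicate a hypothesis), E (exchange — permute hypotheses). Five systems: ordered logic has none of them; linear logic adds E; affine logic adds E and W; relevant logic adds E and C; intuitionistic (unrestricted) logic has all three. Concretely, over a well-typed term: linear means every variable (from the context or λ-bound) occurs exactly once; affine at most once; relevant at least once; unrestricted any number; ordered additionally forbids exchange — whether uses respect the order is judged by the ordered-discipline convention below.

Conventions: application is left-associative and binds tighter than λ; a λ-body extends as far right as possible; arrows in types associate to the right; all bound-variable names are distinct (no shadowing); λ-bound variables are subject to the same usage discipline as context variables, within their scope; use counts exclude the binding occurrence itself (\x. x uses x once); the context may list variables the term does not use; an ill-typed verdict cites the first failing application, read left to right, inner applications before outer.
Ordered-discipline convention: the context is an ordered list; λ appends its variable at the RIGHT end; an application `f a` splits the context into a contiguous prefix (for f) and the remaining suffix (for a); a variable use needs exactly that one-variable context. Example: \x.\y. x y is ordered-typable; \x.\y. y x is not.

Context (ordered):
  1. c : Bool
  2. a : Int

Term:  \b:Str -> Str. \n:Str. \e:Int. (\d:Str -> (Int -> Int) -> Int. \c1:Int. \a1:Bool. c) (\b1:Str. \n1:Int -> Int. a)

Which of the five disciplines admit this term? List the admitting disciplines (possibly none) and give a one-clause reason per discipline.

accepted by: affine, unrestricted
use counts: c=1; a=1; b (bound)=0; n (bound)=0; e (bound)=0; d (bound)=0; c1 (bound)=0; a1 (bound)=0; b1 (bound)=0; n1 (bound)=0
use order (left to right): c, a
typing: the term checks, with type (Str -> Str) -> Str -> Int -> Int -> Bool -> Bool
ordered ✗ (b, n, e, d, c1, a1, b1, n1 never used (weakening))
linear ✗ (b, n, e, d, c1, a1, b1, n1 never used (weakening))
affine ✓ (no duplicate uses among c, a, b, n, e, d, c1, a1, b1, n1)
relevant ✗ (b, n, e, d, c1, a1, b1, n1 never used (weakening))
unrestricted ✓ (well-typed at (Str -> Str) -> Str -> Int -> Int -> Bool -> Bool; no restrictions here)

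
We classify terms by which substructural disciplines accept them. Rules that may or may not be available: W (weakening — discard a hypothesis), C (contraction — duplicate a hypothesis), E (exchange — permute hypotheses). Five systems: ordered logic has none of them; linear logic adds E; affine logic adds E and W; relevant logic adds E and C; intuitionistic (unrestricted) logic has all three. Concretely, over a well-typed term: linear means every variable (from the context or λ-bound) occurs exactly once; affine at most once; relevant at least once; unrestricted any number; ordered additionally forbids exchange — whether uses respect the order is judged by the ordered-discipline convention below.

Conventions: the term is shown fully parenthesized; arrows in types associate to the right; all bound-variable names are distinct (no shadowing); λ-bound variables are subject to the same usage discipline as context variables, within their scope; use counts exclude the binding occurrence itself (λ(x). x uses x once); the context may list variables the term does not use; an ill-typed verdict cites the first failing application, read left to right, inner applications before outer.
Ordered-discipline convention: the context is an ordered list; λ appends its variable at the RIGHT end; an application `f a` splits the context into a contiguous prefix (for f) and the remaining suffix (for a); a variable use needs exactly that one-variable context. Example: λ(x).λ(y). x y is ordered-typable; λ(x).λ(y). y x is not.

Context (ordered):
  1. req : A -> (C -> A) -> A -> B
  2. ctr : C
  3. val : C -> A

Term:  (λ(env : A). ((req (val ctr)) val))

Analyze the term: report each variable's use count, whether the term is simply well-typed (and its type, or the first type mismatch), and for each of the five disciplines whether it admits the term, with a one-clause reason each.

counts: req: 1×; ctr: 1×; val: 2×; env [bound]: 0×
use order (left to right): req, val, ctr, val
typing: the term checks, with type A -> A -> B
ordered ✗ (needs contraction — val ×2; needs weakening: env unused)
linear ✗ (needs contraction — val ×2; needs weakening: env unused)
affine ✗ (needs contraction — val ×2)
relevant ✗ (needs weakening: env unused)
unrestricted ✓ (type-checks (A -> A -> B) and nothing is barred)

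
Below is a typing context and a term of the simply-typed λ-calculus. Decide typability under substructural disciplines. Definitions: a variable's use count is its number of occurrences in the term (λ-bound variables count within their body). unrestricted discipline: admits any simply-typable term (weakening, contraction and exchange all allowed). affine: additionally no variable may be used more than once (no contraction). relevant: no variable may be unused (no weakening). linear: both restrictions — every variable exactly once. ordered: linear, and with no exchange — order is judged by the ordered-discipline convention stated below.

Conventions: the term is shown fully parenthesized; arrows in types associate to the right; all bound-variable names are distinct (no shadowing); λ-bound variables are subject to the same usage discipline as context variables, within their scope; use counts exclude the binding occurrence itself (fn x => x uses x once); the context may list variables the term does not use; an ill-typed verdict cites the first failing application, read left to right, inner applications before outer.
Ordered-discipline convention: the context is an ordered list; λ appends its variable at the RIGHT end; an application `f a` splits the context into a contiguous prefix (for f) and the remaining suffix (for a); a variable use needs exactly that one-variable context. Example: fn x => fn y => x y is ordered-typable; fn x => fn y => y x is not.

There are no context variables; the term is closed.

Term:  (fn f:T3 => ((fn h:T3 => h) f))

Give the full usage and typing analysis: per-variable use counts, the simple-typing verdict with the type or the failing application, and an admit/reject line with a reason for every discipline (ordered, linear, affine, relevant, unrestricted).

usage: f (λ-bound) ×1; h (λ-bound) ×1
uses in reading order: h, f
typing: the term checks, with type T3 → T3
ordered ✓ (f, h: once each, no exchange needed)
linear ✓ (exactly-once usage across f, h)
affine ✓ (none of f, h used more than once)
relevant ✓ (f, h: all used, weakening unneeded)
unrestricted ✓ (typability at T3 → T3 is all that's needed)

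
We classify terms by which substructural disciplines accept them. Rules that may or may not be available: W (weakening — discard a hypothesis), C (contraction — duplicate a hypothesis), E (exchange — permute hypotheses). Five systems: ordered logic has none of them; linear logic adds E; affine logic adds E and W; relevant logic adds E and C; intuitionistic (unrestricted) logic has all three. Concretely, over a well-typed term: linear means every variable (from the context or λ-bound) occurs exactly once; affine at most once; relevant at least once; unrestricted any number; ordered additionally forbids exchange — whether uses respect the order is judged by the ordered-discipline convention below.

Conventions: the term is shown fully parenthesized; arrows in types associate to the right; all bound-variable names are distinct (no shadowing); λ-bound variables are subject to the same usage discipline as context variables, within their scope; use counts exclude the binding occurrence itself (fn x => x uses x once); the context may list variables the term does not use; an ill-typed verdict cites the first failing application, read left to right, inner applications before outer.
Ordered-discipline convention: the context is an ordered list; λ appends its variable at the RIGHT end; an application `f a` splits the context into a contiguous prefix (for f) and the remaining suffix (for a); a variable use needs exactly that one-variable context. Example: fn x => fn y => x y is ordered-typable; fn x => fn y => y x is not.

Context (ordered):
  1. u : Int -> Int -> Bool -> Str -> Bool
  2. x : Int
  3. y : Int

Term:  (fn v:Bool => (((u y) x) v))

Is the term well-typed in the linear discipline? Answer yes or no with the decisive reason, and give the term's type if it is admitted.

yes — u, x, y, v: one use apiece; term : Bool -> Str -> Bool
usage: u=1, x=1, y=1, v (bound)=1
order of uses: u, y, x, v
typing: well-typed — term : Bool -> Str -> Bool
across the five disciplines: ordered ✗ · linear ✓ · affine ✓ · relevant ✓ · unrestricted ✓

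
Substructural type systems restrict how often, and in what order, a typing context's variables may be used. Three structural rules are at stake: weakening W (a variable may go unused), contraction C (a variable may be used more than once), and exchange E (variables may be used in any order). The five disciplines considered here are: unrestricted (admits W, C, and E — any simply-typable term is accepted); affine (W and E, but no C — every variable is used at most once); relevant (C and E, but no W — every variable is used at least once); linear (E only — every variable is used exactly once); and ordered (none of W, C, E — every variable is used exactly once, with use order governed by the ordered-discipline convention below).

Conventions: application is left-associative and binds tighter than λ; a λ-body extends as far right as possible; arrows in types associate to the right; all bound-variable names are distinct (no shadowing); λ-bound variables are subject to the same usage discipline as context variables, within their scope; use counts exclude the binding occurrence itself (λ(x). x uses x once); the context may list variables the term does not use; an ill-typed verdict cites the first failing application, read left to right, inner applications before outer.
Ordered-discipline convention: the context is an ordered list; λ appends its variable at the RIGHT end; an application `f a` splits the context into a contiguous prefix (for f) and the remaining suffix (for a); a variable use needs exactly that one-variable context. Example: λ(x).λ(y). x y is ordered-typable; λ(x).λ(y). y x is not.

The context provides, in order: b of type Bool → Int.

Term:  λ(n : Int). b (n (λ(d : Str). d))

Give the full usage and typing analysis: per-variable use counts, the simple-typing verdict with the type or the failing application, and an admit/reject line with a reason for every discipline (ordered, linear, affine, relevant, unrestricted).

variable uses: b: 1×, n (λ-bound): 1×, d (λ-bound): 1×
order of uses: b, n, d
typing: ill-typed: non-arrow in function slot: Int
ordered ✗ (not simply typable)
linear ✗ (fails simple typing)
affine ✗ (a type mismatch blocks all five)
relevant ✗ (the type mismatch rejects it)
unrestricted ✗ (not simply typable)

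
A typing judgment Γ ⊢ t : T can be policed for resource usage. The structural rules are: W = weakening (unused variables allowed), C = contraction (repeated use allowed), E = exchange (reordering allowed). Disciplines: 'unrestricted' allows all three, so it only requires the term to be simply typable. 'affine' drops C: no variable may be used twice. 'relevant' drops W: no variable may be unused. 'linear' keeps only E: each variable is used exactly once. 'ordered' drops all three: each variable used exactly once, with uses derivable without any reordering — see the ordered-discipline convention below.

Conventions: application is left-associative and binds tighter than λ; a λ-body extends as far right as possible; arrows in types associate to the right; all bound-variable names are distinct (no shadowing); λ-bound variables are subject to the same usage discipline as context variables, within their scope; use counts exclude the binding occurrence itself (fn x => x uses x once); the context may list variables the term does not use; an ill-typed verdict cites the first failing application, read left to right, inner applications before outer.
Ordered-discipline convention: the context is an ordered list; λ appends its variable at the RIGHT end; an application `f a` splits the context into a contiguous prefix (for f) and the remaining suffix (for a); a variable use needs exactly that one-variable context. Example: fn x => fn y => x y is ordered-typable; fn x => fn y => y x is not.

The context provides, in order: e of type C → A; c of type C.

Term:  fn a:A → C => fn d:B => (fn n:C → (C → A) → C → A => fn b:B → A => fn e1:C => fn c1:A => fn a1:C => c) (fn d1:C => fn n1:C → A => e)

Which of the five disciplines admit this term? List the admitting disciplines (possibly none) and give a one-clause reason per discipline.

admitted in: affine, unrestricted
variable uses: e=1, c=1, a [bound]=0, d [bound]=0, n [bound]=0, b [bound]=0, e1 [bound]=0, c1 [bound]=0, a1 [bound]=0, d1 [bound]=0, n1 [bound]=0
use order (left to right): c, e
typing: well-typed at (A → C) → B → (B → A) → C → A → C → C
ordered ✗ (unused: a, d, n, b, e1, c1, a1, d1, n1 — weakening required)
linear ✗ (unused: a, d, n, b, e1, c1, a1, d1, n1 — weakening required)
affine ✓ (none of e, c, a, d, n, b, e1, c1, a1, d1, n1 used more than once)
relevant ✗ (unused: a, d, n, b, e1, c1, a1, d1, n1 — weakening required)
unrestricted ✓ (type-checks ((A → C) → B → (B → A) → C → A → C → C) and nothing is barred)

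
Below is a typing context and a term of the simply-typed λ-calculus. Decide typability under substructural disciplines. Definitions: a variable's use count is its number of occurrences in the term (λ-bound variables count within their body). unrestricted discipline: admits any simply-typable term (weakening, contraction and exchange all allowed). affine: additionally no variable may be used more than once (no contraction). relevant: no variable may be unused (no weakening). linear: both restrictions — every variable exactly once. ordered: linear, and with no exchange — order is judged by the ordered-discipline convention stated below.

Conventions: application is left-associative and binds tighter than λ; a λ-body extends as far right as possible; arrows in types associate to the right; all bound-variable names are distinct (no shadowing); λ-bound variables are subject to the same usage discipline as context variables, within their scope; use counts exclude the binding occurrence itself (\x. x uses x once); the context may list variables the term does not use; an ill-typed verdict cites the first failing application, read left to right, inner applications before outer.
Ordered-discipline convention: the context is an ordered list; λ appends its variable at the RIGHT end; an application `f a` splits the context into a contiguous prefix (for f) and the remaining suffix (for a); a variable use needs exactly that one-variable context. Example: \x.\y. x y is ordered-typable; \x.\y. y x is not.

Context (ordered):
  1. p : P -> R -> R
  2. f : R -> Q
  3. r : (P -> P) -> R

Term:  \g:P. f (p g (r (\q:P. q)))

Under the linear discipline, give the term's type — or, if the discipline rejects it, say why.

term : P -> Q
variable uses: p=1, f=1, r=1, g [bound]=1, q [bound]=1
use order (left to right): f, p, g, r, q
typing: well-typed at P -> Q
per-discipline verdicts: ordered ✗ | linear ✓ | affine ✓ | relevant ✓ | unrestricted ✓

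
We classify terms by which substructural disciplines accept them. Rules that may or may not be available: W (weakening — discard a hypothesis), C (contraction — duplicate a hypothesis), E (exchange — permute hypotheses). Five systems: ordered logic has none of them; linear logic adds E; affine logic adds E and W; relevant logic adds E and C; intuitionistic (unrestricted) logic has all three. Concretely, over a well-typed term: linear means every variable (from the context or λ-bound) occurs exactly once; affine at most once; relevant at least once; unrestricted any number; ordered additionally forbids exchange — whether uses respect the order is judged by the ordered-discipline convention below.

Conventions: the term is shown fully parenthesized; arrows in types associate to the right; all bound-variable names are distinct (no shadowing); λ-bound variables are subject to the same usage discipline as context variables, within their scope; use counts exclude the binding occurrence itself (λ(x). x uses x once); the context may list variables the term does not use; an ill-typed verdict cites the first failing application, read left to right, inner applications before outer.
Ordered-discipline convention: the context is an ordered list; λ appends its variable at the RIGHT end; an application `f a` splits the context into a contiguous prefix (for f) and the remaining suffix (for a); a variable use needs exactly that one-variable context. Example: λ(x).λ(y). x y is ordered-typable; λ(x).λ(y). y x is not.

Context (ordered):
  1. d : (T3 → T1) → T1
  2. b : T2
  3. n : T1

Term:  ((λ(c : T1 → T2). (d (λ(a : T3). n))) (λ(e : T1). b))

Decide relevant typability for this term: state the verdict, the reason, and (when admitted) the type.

no — unused: c, a, e — weakening required
use counts: d: 1×; b: 1×; n: 1×; c (λ-bound): 0×; a (λ-bound): 0×; e (λ-bound): 0×
uses in reading order: d, n, b
typing: well-typed — term : T1
per-discipline verdicts: ordered ✗, linear ✗, affine ✓, relevant ✗, unrestricted ✓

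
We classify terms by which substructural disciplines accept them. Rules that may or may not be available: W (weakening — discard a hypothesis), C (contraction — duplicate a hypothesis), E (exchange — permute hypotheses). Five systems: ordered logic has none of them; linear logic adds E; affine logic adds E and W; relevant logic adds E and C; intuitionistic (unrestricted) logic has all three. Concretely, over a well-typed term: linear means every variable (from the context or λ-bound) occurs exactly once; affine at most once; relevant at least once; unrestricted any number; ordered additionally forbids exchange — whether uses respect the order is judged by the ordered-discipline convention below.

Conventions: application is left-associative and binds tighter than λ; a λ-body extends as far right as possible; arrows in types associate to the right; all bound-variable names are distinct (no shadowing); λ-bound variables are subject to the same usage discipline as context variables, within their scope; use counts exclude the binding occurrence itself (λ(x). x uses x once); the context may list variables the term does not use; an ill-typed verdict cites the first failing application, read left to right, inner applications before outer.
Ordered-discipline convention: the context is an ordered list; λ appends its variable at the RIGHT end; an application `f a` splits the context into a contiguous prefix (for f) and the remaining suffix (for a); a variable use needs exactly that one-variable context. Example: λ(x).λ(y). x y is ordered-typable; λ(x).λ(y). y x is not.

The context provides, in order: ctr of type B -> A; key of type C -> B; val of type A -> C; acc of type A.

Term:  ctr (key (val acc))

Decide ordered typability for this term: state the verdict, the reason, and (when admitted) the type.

yes — single-use (ctr, key, val, acc), ordered derivation ok; term : A
usage: ctr=1; key=1; val=1; acc=1
use order (left to right): ctr, key, val, acc
typing: well-typed at A
summary: ordered ✓ | linear ✓ | affine ✓ | relevant ✓ | unrestricted ✓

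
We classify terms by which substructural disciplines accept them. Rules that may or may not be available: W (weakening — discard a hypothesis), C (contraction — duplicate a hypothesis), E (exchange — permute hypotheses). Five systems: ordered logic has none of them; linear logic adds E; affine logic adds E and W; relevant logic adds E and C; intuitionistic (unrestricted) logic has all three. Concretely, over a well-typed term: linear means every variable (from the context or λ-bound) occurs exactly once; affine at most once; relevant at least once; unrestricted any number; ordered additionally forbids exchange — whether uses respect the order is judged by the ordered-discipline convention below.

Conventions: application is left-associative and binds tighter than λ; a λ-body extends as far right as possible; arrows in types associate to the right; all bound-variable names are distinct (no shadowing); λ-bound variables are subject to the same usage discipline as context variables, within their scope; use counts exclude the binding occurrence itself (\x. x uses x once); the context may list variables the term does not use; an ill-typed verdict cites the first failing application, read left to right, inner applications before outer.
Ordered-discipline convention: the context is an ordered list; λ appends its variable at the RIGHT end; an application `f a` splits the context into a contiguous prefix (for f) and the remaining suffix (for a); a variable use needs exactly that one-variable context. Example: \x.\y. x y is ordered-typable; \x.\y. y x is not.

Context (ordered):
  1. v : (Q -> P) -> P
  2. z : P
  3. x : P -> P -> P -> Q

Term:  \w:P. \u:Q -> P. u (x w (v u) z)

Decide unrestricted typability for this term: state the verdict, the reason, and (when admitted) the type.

yes — well-typed at P -> (Q -> P) -> P; no restrictions here; term : P -> (Q -> P) -> P
usage: v: 1, z: 1, x: 1, w [bound]: 1, u [bound]: 2
use order (left to right): u, x, w, v, u, z
typing: well-typed — term : P -> (Q -> P) -> P
per-discipline verdicts: ordered ✗ | linear ✗ | affine ✗ | relevant ✓ | unrestricted ✓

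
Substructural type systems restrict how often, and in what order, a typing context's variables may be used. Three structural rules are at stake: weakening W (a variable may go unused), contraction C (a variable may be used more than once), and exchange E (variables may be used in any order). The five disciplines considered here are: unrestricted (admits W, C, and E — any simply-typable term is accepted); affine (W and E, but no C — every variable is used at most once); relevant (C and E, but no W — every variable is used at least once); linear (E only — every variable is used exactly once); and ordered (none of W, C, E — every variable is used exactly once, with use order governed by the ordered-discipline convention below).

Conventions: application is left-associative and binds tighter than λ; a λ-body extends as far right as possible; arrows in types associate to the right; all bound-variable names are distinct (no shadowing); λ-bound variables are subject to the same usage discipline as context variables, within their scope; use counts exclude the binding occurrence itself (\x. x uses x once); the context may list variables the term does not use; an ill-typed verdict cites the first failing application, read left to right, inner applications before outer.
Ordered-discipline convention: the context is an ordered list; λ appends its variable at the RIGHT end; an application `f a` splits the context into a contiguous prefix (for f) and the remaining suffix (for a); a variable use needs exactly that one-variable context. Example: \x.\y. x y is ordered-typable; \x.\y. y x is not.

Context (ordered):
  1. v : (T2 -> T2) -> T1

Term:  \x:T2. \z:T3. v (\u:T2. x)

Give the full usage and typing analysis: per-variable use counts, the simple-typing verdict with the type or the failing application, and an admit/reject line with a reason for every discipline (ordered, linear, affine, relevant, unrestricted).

counts: v=1, x (λ-bound)=1, z (λ-bound)=0, u (λ-bound)=0
use order (left to right): v, x
typing: ✓ — T2 -> T3 -> T1
ordered: ✗ — unused: z, u — weakening required
linear: ✗ — unused: z, u — weakening required
affine: ✓ — none of v, x, z, u used more than once
relevant: ✗ — unused: z, u — weakening required
unrestricted: ✓ — typability at T2 -> T3 -> T1 is all that's needed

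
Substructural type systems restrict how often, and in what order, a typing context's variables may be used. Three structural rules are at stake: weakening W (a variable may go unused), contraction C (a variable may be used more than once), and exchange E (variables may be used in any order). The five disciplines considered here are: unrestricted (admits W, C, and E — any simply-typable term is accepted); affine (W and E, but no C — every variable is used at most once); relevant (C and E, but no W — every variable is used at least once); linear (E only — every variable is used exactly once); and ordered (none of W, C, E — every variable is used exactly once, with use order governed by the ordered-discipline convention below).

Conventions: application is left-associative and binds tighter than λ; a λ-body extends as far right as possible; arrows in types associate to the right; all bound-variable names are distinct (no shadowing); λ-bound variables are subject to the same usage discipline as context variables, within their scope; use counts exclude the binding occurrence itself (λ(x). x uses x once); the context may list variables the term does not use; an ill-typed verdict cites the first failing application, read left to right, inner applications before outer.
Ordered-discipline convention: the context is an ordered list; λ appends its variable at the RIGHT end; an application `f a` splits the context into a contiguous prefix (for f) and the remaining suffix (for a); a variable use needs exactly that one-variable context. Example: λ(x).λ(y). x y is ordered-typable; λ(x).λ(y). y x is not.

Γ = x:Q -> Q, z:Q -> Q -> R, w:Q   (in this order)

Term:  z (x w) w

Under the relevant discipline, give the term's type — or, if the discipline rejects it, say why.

term : R
variable uses: x=1; z=1; w=2
uses in reading order: z, x, w, w
typing: the term checks, with type R
summary: ordered ✗ | linear ✗ | affine ✗ | relevant ✓ | unrestricted ✓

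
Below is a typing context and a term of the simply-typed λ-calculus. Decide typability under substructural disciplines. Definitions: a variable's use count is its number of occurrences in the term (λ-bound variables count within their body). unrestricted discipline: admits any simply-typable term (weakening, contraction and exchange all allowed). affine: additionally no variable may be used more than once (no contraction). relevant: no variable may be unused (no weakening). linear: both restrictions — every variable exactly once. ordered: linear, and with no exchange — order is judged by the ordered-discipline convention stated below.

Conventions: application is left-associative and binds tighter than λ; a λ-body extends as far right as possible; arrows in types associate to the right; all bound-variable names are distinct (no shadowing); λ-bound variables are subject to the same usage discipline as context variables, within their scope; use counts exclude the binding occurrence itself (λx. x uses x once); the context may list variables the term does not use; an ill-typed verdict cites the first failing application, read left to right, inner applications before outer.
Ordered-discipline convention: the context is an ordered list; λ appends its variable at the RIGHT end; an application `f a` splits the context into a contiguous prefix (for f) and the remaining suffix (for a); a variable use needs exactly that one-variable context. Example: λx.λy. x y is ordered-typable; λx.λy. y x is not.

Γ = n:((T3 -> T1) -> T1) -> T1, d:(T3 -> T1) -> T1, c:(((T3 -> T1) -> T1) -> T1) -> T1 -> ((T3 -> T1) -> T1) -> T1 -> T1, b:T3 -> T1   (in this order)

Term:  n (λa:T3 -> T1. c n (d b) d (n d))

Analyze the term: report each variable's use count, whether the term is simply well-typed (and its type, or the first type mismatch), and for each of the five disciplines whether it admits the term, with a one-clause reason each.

counts: n: 3, d: 3, c: 1, b: 1, a (bound): 0
order of uses: n, c, n, d, b, d, n, d
typing: well-typed at T1
ordered: ✗ — needs contraction — n ×3, d ×3; a never used (weakening)
linear: ✗ — needs contraction — n ×3, d ×3; a never used (weakening)
affine: ✗ — needs contraction — n ×3, d ×3
relevant: ✗ — a never used (weakening)
unrestricted: ✓ — simply typable at T1; W, C, E all held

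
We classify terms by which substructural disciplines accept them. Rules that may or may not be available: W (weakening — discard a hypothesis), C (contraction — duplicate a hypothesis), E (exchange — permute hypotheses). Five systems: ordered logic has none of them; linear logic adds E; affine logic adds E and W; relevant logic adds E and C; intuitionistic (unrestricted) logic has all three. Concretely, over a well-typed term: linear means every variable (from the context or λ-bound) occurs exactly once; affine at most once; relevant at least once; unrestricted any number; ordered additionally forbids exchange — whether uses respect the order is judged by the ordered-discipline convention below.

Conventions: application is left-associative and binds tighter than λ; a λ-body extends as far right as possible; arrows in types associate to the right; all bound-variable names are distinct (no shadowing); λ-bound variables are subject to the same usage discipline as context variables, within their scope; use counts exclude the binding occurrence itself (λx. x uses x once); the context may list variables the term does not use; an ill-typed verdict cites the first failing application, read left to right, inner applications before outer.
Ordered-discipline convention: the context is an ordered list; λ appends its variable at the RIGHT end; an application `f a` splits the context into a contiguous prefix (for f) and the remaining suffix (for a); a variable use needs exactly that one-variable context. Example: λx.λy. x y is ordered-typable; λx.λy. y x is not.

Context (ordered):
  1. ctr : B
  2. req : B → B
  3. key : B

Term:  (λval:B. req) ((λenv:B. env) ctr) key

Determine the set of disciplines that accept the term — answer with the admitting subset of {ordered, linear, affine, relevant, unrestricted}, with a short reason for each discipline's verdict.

accepted by: affine, unrestricted
counts: ctr: 1×, req: 1×, key: 1×, val (bound): 0×, env (bound): 1×
uses in reading order: req, env, ctr, key
typing: the term checks, with type B
ordered: ✗, unused: val — weakening required
linear: ✗, unused: val — weakening required
affine: ✓, at most one use each (ctr, req, key, val, env)
relevant: ✗, unused: val — weakening required
unrestricted: ✓, simply typable at B; W, C, E all held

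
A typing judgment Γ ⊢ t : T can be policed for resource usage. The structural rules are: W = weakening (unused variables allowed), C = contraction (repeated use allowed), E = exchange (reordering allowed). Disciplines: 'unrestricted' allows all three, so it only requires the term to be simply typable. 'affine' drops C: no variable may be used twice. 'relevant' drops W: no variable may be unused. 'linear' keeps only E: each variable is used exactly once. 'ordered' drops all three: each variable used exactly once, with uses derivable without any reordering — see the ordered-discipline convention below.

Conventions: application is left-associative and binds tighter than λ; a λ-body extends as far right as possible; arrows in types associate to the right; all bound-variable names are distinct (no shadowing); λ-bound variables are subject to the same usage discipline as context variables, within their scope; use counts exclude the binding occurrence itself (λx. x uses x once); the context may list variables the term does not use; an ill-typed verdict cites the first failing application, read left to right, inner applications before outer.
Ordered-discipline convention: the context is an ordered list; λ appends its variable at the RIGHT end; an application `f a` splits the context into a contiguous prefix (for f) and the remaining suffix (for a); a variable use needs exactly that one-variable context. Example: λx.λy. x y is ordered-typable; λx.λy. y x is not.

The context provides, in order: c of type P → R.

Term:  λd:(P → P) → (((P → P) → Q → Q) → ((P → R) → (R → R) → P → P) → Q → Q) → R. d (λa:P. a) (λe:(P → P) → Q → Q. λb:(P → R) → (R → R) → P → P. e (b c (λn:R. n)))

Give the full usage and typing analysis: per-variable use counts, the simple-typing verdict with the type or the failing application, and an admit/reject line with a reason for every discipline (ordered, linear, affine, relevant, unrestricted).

use counts: c=1; d (bound)=1; a (bound)=1; e (bound)=1; b (bound)=1; n (bound)=1
left-to-right use order: d, a, e, b, c, n
typing: well-typed at ((P → P) → (((P → P) → Q → Q) → ((P → R) → (R → R) → P → P) → Q → Q) → R) → R
ordered: ✗, use order d, a, e, b, c, n needs exchange
linear: ✓, each of c, d, a, e, b, n used exactly once
affine: ✓, at most one use each (c, d, a, e, b, n)
relevant: ✓, at least one use each (c, d, a, e, b, n)
unrestricted: ✓, simply typable at ((P → P) → (((P → P) → Q → Q) → ((P → R) → (R → R) → P → P) → Q → Q) → R) → R; W, C, E all held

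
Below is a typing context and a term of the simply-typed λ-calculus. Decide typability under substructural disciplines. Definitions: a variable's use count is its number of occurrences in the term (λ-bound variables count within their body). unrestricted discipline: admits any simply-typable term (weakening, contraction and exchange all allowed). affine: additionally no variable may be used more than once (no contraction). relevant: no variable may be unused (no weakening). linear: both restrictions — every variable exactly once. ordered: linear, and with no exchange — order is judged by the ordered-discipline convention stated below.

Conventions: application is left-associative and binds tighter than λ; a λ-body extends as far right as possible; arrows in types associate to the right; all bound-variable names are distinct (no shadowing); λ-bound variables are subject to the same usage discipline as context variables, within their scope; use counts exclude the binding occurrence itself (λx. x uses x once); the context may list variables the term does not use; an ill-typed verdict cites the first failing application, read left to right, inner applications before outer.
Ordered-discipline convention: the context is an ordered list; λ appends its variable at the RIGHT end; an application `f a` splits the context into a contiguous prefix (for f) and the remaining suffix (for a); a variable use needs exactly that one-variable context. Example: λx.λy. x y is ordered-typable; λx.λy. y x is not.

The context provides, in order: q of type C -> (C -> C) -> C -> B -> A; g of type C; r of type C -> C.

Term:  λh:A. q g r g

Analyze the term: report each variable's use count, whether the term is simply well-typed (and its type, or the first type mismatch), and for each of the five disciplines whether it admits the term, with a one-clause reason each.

usage: q: 1, g: 2, r: 1, h (bound): 0
order of uses: q, g, r, g
typing: well-typed — term : A -> B -> A
ordered ✗ (uses contraction: g ×2; h never used (weakening))
linear ✗ (uses contraction: g ×2; h never used (weakening))
affine ✗ (uses contraction: g ×2)
relevant ✗ (h never used (weakening))
unrestricted ✓ (well-typed at A -> B -> A; no restrictions here)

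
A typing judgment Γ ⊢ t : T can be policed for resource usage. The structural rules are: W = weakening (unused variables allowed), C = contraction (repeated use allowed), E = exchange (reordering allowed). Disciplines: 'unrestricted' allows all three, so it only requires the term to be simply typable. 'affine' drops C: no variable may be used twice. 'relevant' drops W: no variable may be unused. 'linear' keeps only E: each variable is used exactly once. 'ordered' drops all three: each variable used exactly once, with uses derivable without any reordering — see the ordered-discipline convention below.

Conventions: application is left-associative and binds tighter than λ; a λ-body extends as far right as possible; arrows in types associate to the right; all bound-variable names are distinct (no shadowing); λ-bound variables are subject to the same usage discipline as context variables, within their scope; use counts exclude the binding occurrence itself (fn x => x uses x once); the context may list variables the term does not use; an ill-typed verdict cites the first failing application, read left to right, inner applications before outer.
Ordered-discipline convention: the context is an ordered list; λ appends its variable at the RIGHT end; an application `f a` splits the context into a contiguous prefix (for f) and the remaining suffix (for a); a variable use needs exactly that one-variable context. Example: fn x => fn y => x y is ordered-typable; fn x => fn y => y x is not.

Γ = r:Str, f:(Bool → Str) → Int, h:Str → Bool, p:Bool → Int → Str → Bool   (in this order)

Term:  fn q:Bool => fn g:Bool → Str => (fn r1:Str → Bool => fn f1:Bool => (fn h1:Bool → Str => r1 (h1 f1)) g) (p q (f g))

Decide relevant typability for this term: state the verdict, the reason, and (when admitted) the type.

no — r, h left unused
use counts: r=0, f=1, h=0, p=1, q [bound]=1, g [bound]=2, r1 [bound]=1, f1 [bound]=1, h1 [bound]=1
order of uses: r1, h1, f1, g, p, q, f, g
typing: the term checks, with type Bool → (Bool → Str) → Bool → Bool
across the five disciplines: ordered ✗ | linear ✗ | affine ✗ | relevant ✗ | unrestricted ✓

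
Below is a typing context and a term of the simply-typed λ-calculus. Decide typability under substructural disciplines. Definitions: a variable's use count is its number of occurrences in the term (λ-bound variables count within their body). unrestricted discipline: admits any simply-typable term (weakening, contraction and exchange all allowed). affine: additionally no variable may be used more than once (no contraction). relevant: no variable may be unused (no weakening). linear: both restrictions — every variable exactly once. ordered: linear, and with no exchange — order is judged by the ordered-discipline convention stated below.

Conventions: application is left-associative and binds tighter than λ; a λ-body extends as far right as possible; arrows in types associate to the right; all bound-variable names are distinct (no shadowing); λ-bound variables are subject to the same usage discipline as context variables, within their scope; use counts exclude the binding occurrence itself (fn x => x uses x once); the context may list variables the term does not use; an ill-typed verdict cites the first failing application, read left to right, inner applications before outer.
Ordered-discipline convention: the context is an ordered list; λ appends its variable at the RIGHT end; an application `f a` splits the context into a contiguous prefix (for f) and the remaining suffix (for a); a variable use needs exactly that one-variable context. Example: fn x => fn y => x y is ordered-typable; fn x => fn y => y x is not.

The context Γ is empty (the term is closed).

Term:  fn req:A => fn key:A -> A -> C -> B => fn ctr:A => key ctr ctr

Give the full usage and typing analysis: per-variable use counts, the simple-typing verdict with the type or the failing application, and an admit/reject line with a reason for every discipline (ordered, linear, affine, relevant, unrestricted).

use counts: req [bound]=0, key [bound]=1, ctr [bound]=2
order of uses: key, ctr, ctr
typing: well-typed at A -> (A -> A -> C -> B) -> A -> C -> B
ordered ✗ (ctr ×2 used more than once (contraction); needs weakening: req unused)
linear ✗ (ctr ×2 used more than once (contraction); needs weakening: req unused)
affine ✗ (ctr ×2 used more than once (contraction))
relevant ✗ (needs weakening: req unused)
unrestricted ✓ (well-typed at A -> (A -> A -> C -> B) -> A -> C -> B; no restrictions here)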